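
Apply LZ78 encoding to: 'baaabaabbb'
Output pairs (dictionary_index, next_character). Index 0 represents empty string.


LZ78 encoding steps:
Dictionary: {0: ''}
Step 1: w='' (idx 0), next='b' -> output (0, 'b'), add 'b' as idx 1
Step 2: w='' (idx 0), next='a' -> output (0, 'a'), add 'a' as idx 2
Step 3: w='a' (idx 2), next='a' -> output (2, 'a'), add 'aa' as idx 3
Step 4: w='b' (idx 1), next='a' -> output (1, 'a'), add 'ba' as idx 4
Step 5: w='a' (idx 2), next='b' -> output (2, 'b'), add 'ab' as idx 5
Step 6: w='b' (idx 1), next='b' -> output (1, 'b'), add 'bb' as idx 6


Encoded: [(0, 'b'), (0, 'a'), (2, 'a'), (1, 'a'), (2, 'b'), (1, 'b')]


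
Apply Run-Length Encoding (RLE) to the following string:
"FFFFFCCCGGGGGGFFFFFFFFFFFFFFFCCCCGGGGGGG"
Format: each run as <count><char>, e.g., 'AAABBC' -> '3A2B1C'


Scanning runs left to right:
  i=0: run of 'F' x 5 -> '5F'
  i=5: run of 'C' x 3 -> '3C'
  i=8: run of 'G' x 6 -> '6G'
  i=14: run of 'F' x 15 -> '15F'
  i=29: run of 'C' x 4 -> '4C'
  i=33: run of 'G' x 7 -> '7G'

RLE = 5F3C6G15F4C7G


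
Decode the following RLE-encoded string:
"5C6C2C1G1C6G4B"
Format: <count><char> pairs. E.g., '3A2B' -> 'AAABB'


Expanding each <count><char> pair:
  5C -> 'CCCCC'
  6C -> 'CCCCCC'
  2C -> 'CC'
  1G -> 'G'
  1C -> 'C'
  6G -> 'GGGGGG'
  4B -> 'BBBB'

Decoded = CCCCCCCCCCCCCGCGGGGGGBBBB


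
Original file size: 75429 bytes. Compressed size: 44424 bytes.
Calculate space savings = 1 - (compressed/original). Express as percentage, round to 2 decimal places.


ratio = compressed/original = 44424/75429 = 0.588951
savings = 1 - ratio = 1 - 0.588951 = 0.411049
as a percentage: 0.411049 * 100 = 41.1%

Space savings = 1 - 44424/75429 = 41.1%


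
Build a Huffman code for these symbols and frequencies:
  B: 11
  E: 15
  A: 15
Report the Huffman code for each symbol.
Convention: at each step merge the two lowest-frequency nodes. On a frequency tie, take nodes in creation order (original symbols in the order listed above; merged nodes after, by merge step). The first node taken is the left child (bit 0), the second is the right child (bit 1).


Huffman tree construction:
Step 1: Merge B(11) + E(15) = 26
Step 2: Merge A(15) + (B+E)(26) = 41
Read each symbol's code off the tree from the root (left child = 0, right child = 1).

Codes:
  B: 10 (length 2)
  E: 11 (length 2)
  A: 0 (length 1)
Average code length: 67/41 = 1.6341 bits/symbol


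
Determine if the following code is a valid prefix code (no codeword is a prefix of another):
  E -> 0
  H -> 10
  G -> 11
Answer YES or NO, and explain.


Checking each pair (does one codeword prefix another?):
  E='0' vs H='10': no prefix
  E='0' vs G='11': no prefix
  H='10' vs E='0': no prefix
  H='10' vs G='11': no prefix
  G='11' vs E='0': no prefix
  G='11' vs H='10': no prefix
No violation found over all pairs.

YES -- this is a valid prefix code. No codeword is a prefix of any other codeword.


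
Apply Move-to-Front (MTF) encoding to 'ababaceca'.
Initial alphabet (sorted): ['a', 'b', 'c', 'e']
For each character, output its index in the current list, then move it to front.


MTF encoding:
'a': index 0 in ['a', 'b', 'c', 'e'] -> ['a', 'b', 'c', 'e']
'b': index 1 in ['a', 'b', 'c', 'e'] -> ['b', 'a', 'c', 'e']
'a': index 1 in ['b', 'a', 'c', 'e'] -> ['a', 'b', 'c', 'e']
'b': index 1 in ['a', 'b', 'c', 'e'] -> ['b', 'a', 'c', 'e']
'a': index 1 in ['b', 'a', 'c', 'e'] -> ['a', 'b', 'c', 'e']
'c': index 2 in ['a', 'b', 'c', 'e'] -> ['c', 'a', 'b', 'e']
'e': index 3 in ['c', 'a', 'b', 'e'] -> ['e', 'c', 'a', 'b']
'c': index 1 in ['e', 'c', 'a', 'b'] -> ['c', 'e', 'a', 'b']
'a': index 2 in ['c', 'e', 'a', 'b'] -> ['a', 'c', 'e', 'b']


Output: [0, 1, 1, 1, 1, 2, 3, 1, 2]


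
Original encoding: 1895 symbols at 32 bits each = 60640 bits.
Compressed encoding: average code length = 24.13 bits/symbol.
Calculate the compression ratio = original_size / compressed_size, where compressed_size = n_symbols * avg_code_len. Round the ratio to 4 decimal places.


original_size = n_symbols * orig_bits = 1895 * 32 = 60640 bits
compressed_size = n_symbols * avg_code_len = 1895 * 24.13 = 45726.35 bits
ratio = original_size / compressed_size = 60640 / 45726.35 = 1.3262

Compression ratio = 1.3262


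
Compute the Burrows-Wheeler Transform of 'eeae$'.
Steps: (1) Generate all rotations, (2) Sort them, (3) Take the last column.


Rotations (sorted):
  0: $eeae -> last char: e
  1: ae$ee -> last char: e
  2: e$eea -> last char: a
  3: eae$e -> last char: e
  4: eeae$ -> last char: $


BWT = eeae$


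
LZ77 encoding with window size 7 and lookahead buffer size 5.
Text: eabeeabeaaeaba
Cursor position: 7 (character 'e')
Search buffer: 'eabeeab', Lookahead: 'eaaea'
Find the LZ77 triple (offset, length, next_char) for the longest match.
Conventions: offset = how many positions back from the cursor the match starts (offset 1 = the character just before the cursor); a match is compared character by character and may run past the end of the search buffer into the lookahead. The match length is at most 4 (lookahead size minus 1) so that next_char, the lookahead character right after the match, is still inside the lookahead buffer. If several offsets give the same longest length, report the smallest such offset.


Try each offset into the search buffer:
  offset=1 (pos 6, char 'b'): match length 0
  offset=2 (pos 5, char 'a'): match length 0
  offset=3 (pos 4, char 'e'): match length 2
  offset=4 (pos 3, char 'e'): match length 1
  offset=5 (pos 2, char 'b'): match length 0
  offset=6 (pos 1, char 'a'): match length 0
  offset=7 (pos 0, char 'e'): match length 2
Longest match has length 2, found at offsets 3, 7; take the smallest, offset 3.
next_char = character at position 7 + 2 = 9 -> 'a'

Best match: offset=3, length=2 (matching 'ea' starting at position 4)
LZ77 triple: (3, 2, 'a')


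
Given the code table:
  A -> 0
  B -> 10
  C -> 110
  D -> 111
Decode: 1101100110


Decoding:
110 -> C
110 -> C
0 -> A
110 -> C


Result: CCAC


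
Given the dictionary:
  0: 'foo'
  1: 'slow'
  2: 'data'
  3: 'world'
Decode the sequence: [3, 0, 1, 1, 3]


Look up each index in the dictionary:
  3 -> 'world'
  0 -> 'foo'
  1 -> 'slow'
  1 -> 'slow'
  3 -> 'world'

Decoded: "world foo slow slow world"


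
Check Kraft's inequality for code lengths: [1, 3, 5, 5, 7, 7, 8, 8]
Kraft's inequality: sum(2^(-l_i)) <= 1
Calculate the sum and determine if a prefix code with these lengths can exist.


Sum = 2^(-1) + 2^(-3) + 2^(-5) + 2^(-5) + 2^(-7) + 2^(-7) + 2^(-8) + 2^(-8)
    = 0.5 + 0.125 + 0.03125 + 0.03125 + 0.0078125 + 0.0078125 + 0.00390625 + 0.00390625
    = 182/256 = 0.7109375
Since 0.7109375 <= 1, Kraft's inequality IS satisfied.
A prefix code with these lengths CAN exist.

Kraft sum = 0.7109375. Satisfied.


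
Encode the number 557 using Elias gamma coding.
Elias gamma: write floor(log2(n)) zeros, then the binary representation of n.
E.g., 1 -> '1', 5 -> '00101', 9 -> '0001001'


num_bits = floor(log2(557)) + 1 = 10
leading_zeros = num_bits - 1 = 9
binary(557) = 1000101101

Elias gamma(557) = '000000000' + '1000101101' = 0000000001000101101 (19 bits)


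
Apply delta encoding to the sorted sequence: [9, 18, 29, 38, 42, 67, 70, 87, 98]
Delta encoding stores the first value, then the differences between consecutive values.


First value: 9
Deltas:
  18 - 9 = 9
  29 - 18 = 11
  38 - 29 = 9
  42 - 38 = 4
  67 - 42 = 25
  70 - 67 = 3
  87 - 70 = 17
  98 - 87 = 11


Delta encoded: [9, 9, 11, 9, 4, 25, 3, 17, 11]


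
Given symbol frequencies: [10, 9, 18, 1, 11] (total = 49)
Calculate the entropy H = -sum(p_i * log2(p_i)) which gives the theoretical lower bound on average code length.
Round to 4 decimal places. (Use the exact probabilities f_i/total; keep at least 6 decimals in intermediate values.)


Per-symbol terms -p_i * log2(p_i) with p_i = f_i/49:
  p = 10/49 = 0.204082: log2(p) = -2.292782, -p*log2(p) = 0.467915
  p = 9/49 = 0.183673: log2(p) = -2.444785, -p*log2(p) = 0.449042
  p = 18/49 = 0.367347: log2(p) = -1.444785, -p*log2(p) = 0.530737
  p = 1/49 = 0.020408: log2(p) = -5.614710, -p*log2(p) = 0.114586
  p = 11/49 = 0.224490: log2(p) = -2.155278, -p*log2(p) = 0.483838
H = 0.467915 + 0.449042 + 0.530737 + 0.114586 + 0.483838 = 2.046118

H = 2.0461 bits/symbol


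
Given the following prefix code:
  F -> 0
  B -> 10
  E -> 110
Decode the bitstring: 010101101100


Decoding step by step:
Bits 0 -> F
Bits 10 -> B
Bits 10 -> B
Bits 110 -> E
Bits 110 -> E
Bits 0 -> F


Decoded message: FBBEEF


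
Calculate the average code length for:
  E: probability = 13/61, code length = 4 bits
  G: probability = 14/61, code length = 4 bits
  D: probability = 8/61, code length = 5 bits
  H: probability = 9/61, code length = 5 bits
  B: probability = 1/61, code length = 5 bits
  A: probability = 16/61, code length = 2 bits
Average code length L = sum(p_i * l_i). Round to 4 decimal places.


Weighted contributions p_i * l_i:
  E: (13/61) * 4 = 52/61
  G: (14/61) * 4 = 56/61
  D: (8/61) * 5 = 40/61
  H: (9/61) * 5 = 45/61
  B: (1/61) * 5 = 5/61
  A: (16/61) * 2 = 32/61
Sum = (52 + 56 + 40 + 45 + 5 + 32)/61 = 230/61

L = 230/61 = 3.7705 bits/symbol


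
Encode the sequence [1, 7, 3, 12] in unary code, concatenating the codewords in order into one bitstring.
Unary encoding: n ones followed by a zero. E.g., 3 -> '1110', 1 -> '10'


Encode each number as n ones followed by a terminating 0:
  1 -> 10 (2 bits)
  7 -> 11111110 (8 bits)
  3 -> 1110 (4 bits)
  12 -> 1111111111110 (13 bits)
Total length = 2 + 8 + 4 + 13 = 27 bits.

Unary([1, 7, 3, 12]) = 101111111011101111111111110 (27 bits)


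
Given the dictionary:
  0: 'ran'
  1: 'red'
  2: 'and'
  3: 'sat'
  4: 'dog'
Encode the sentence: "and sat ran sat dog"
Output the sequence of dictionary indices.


Look up each word in the dictionary:
  'and' -> 2
  'sat' -> 3
  'ran' -> 0
  'sat' -> 3
  'dog' -> 4

Encoded: [2, 3, 0, 3, 4]


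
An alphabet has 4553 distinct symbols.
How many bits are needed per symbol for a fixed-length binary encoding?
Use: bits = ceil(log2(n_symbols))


log2(4553) = 12.1526
Bracket: 2^12 = 4096 < 4553 <= 2^13 = 8192
So ceil(log2(4553)) = 13

bits = ceil(log2(4553)) = ceil(12.1526) = 13 bits


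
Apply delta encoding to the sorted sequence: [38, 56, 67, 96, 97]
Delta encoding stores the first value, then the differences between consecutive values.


First value: 38
Deltas:
  56 - 38 = 18
  67 - 56 = 11
  96 - 67 = 29
  97 - 96 = 1


Delta encoded: [38, 18, 11, 29, 1]


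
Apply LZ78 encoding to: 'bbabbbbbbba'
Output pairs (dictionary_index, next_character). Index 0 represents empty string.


LZ78 encoding steps:
Dictionary: {0: ''}
Step 1: w='' (idx 0), next='b' -> output (0, 'b'), add 'b' as idx 1
Step 2: w='b' (idx 1), next='a' -> output (1, 'a'), add 'ba' as idx 2
Step 3: w='b' (idx 1), next='b' -> output (1, 'b'), add 'bb' as idx 3
Step 4: w='bb' (idx 3), next='b' -> output (3, 'b'), add 'bbb' as idx 4
Step 5: w='bb' (idx 3), next='a' -> output (3, 'a'), add 'bba' as idx 5


Encoded: [(0, 'b'), (1, 'a'), (1, 'b'), (3, 'b'), (3, 'a')]


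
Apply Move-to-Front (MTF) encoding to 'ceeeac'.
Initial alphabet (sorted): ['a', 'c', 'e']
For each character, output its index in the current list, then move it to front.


MTF encoding:
'c': index 1 in ['a', 'c', 'e'] -> ['c', 'a', 'e']
'e': index 2 in ['c', 'a', 'e'] -> ['e', 'c', 'a']
'e': index 0 in ['e', 'c', 'a'] -> ['e', 'c', 'a']
'e': index 0 in ['e', 'c', 'a'] -> ['e', 'c', 'a']
'a': index 2 in ['e', 'c', 'a'] -> ['a', 'e', 'c']
'c': index 2 in ['a', 'e', 'c'] -> ['c', 'a', 'e']


Output: [1, 2, 0, 0, 2, 2]


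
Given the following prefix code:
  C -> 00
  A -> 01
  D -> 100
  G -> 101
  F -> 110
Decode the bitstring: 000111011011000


Decoding step by step:
Bits 00 -> C
Bits 01 -> A
Bits 110 -> F
Bits 110 -> F
Bits 110 -> F
Bits 00 -> C


Decoded message: CAFFFC


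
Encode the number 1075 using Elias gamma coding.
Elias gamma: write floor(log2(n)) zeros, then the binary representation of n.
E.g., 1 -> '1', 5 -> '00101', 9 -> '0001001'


num_bits = floor(log2(1075)) + 1 = 11
leading_zeros = num_bits - 1 = 10
binary(1075) = 10000110011

Elias gamma(1075) = '0000000000' + '10000110011' = 000000000010000110011 (21 bits)


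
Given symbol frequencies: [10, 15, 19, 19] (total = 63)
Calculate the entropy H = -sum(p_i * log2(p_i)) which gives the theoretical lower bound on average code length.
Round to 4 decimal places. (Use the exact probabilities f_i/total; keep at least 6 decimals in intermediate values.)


Per-symbol terms -p_i * log2(p_i) with p_i = f_i/63:
  p = 10/63 = 0.158730: log2(p) = -2.655352, -p*log2(p) = 0.421484
  p = 15/63 = 0.238095: log2(p) = -2.070389, -p*log2(p) = 0.492950
  p = 19/63 = 0.301587: log2(p) = -1.729352, -p*log2(p) = 0.521551
  p = 19/63 = 0.301587: log2(p) = -1.729352, -p*log2(p) = 0.521551
H = 0.421484 + 0.492950 + 0.521551 + 0.521551 = 1.957536

H = 1.9575 bits/symbol


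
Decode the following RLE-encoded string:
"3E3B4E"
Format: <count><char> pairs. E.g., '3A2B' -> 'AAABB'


Expanding each <count><char> pair:
  3E -> 'EEE'
  3B -> 'BBB'
  4E -> 'EEEE'

Decoded = EEEBBBEEEE


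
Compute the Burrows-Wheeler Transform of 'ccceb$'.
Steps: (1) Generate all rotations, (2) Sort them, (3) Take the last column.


Rotations (sorted):
  0: $ccceb -> last char: b
  1: b$ccce -> last char: e
  2: ccceb$ -> last char: $
  3: cceb$c -> last char: c
  4: ceb$cc -> last char: c
  5: eb$ccc -> last char: c


BWT = be$ccc


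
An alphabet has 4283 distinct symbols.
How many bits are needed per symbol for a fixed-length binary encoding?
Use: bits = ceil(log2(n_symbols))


log2(4283) = 12.0644
Bracket: 2^12 = 4096 < 4283 <= 2^13 = 8192
So ceil(log2(4283)) = 13

bits = ceil(log2(4283)) = ceil(12.0644) = 13 bits


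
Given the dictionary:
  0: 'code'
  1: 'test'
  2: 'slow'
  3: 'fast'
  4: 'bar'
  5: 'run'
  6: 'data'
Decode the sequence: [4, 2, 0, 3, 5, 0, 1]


Look up each index in the dictionary:
  4 -> 'bar'
  2 -> 'slow'
  0 -> 'code'
  3 -> 'fast'
  5 -> 'run'
  0 -> 'code'
  1 -> 'test'

Decoded: "bar slow code fast run code test"


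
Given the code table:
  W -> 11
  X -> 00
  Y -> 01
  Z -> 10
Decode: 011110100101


Decoding:
01 -> Y
11 -> W
10 -> Z
10 -> Z
01 -> Y
01 -> Y


Result: YWZZYY


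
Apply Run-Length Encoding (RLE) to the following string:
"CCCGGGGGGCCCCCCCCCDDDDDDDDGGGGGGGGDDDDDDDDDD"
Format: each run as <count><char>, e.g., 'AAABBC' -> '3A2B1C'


Scanning runs left to right:
  i=0: run of 'C' x 3 -> '3C'
  i=3: run of 'G' x 6 -> '6G'
  i=9: run of 'C' x 9 -> '9C'
  i=18: run of 'D' x 8 -> '8D'
  i=26: run of 'G' x 8 -> '8G'
  i=34: run of 'D' x 10 -> '10D'

RLE = 3C6G9C8D8G10D


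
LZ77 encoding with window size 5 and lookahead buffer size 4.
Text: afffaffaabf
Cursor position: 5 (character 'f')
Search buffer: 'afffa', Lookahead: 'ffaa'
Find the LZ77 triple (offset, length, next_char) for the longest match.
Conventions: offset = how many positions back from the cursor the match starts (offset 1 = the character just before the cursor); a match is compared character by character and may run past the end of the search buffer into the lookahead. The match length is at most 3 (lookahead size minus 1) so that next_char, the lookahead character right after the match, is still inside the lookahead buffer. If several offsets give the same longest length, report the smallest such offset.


Try each offset into the search buffer:
  offset=1 (pos 4, char 'a'): match length 0
  offset=2 (pos 3, char 'f'): match length 1
  offset=3 (pos 2, char 'f'): match length 3
  offset=4 (pos 1, char 'f'): match length 2
  offset=5 (pos 0, char 'a'): match length 0
Longest match has length 3 at offset 3.
next_char = character at position 5 + 3 = 8 -> 'a'

Best match: offset=3, length=3 (matching 'ffa' starting at position 2)
LZ77 triple: (3, 3, 'a')


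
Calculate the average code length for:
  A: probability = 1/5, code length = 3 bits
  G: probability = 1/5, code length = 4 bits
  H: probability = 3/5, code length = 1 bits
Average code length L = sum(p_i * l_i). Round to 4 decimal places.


Weighted contributions p_i * l_i:
  A: (1/5) * 3 = 3/5
  G: (1/5) * 4 = 4/5
  H: (3/5) * 1 = 3/5
Sum = (3 + 4 + 3)/5 = 10/5

L = 10/5 = 2.0000 bits/symbol


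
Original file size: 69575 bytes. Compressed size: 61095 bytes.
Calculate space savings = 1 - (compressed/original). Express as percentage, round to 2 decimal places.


ratio = compressed/original = 61095/69575 = 0.878117
savings = 1 - ratio = 1 - 0.878117 = 0.121883
as a percentage: 0.121883 * 100 = 12.19%

Space savings = 1 - 61095/69575 = 12.19%


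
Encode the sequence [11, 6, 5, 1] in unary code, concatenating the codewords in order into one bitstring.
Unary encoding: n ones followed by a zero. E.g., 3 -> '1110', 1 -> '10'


Encode each number as n ones followed by a terminating 0:
  11 -> 111111111110 (12 bits)
  6 -> 1111110 (7 bits)
  5 -> 111110 (6 bits)
  1 -> 10 (2 bits)
Total length = 12 + 7 + 6 + 2 = 27 bits.

Unary([11, 6, 5, 1]) = 111111111110111111011111010 (27 bits)


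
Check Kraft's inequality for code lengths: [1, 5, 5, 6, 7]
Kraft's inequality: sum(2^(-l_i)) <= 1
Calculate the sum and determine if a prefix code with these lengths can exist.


Sum = 2^(-1) + 2^(-5) + 2^(-5) + 2^(-6) + 2^(-7)
    = 0.5 + 0.03125 + 0.03125 + 0.015625 + 0.0078125
    = 75/128 = 0.5859375
Since 0.5859375 <= 1, Kraft's inequality IS satisfied.
A prefix code with these lengths CAN exist.

Kraft sum = 0.5859375. Satisfied.


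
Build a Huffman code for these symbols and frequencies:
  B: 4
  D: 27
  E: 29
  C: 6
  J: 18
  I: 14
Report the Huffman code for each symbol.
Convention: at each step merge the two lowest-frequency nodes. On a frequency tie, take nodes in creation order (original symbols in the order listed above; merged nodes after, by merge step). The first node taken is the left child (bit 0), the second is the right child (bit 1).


Huffman tree construction:
Step 1: Merge B(4) + C(6) = 10
Step 2: Merge (B+C)(10) + I(14) = 24
Step 3: Merge J(18) + ((B+C)+I)(24) = 42
Step 4: Merge D(27) + E(29) = 56
Step 5: Merge (J+((B+C)+I))(42) + (D+E)(56) = 98
Read each symbol's code off the tree from the root (left child = 0, right child = 1).

Codes:
  B: 0100 (length 4)
  D: 10 (length 2)
  E: 11 (length 2)
  C: 0101 (length 4)
  J: 00 (length 2)
  I: 011 (length 3)
Average code length: 230/98 = 2.3469 bits/symbol


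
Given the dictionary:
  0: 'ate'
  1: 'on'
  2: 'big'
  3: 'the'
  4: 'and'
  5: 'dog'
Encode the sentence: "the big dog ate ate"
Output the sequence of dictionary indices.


Look up each word in the dictionary:
  'the' -> 3
  'big' -> 2
  'dog' -> 5
  'ate' -> 0
  'ate' -> 0

Encoded: [3, 2, 5, 0, 0]


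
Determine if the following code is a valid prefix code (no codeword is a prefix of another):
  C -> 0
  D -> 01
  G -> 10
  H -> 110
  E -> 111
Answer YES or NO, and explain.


Checking each pair (does one codeword prefix another?):
  C='0' vs D='01': prefix -- VIOLATION

NO -- this is NOT a valid prefix code. C (0) is a prefix of D (01).


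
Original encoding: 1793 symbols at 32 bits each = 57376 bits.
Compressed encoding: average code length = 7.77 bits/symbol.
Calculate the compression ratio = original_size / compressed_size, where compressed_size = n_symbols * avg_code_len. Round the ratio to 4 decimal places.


original_size = n_symbols * orig_bits = 1793 * 32 = 57376 bits
compressed_size = n_symbols * avg_code_len = 1793 * 7.77 = 13931.61 bits
ratio = original_size / compressed_size = 57376 / 13931.61 = 4.1184

Compression ratio = 4.1184


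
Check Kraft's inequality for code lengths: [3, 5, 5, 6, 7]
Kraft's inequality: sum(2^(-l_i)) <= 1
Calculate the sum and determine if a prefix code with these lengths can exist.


Sum = 2^(-3) + 2^(-5) + 2^(-5) + 2^(-6) + 2^(-7)
    = 0.125 + 0.03125 + 0.03125 + 0.015625 + 0.0078125
    = 27/128 = 0.2109375
Since 0.2109375 <= 1, Kraft's inequality IS satisfied.
A prefix code with these lengths CAN exist.

Kraft sum = 0.2109375. Satisfied.


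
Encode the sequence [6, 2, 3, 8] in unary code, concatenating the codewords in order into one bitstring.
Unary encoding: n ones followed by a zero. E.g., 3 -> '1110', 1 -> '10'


Encode each number as n ones followed by a terminating 0:
  6 -> 1111110 (7 bits)
  2 -> 110 (3 bits)
  3 -> 1110 (4 bits)
  8 -> 111111110 (9 bits)
Total length = 7 + 3 + 4 + 9 = 23 bits.

Unary([6, 2, 3, 8]) = 11111101101110111111110 (23 bits)


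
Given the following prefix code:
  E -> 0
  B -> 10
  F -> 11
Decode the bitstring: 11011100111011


Decoding step by step:
Bits 11 -> F
Bits 0 -> E
Bits 11 -> F
Bits 10 -> B
Bits 0 -> E
Bits 11 -> F
Bits 10 -> B
Bits 11 -> F


Decoded message: FEFBEFBF


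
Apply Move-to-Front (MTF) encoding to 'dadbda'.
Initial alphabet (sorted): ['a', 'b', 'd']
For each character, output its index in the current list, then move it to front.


MTF encoding:
'd': index 2 in ['a', 'b', 'd'] -> ['d', 'a', 'b']
'a': index 1 in ['d', 'a', 'b'] -> ['a', 'd', 'b']
'd': index 1 in ['a', 'd', 'b'] -> ['d', 'a', 'b']
'b': index 2 in ['d', 'a', 'b'] -> ['b', 'd', 'a']
'd': index 1 in ['b', 'd', 'a'] -> ['d', 'b', 'a']
'a': index 2 in ['d', 'b', 'a'] -> ['a', 'd', 'b']


Output: [2, 1, 1, 2, 1, 2]


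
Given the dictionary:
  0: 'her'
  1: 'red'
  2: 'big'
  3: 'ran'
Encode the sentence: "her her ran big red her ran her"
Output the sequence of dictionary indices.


Look up each word in the dictionary:
  'her' -> 0
  'her' -> 0
  'ran' -> 3
  'big' -> 2
  'red' -> 1
  'her' -> 0
  'ran' -> 3
  'her' -> 0

Encoded: [0, 0, 3, 2, 1, 0, 3, 0]


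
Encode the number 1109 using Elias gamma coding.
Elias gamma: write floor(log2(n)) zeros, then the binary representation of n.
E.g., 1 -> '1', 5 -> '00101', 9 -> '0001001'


num_bits = floor(log2(1109)) + 1 = 11
leading_zeros = num_bits - 1 = 10
binary(1109) = 10001010101

Elias gamma(1109) = '0000000000' + '10001010101' = 000000000010001010101 (21 bits)


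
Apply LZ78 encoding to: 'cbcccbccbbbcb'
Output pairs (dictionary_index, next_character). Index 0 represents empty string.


LZ78 encoding steps:
Dictionary: {0: ''}
Step 1: w='' (idx 0), next='c' -> output (0, 'c'), add 'c' as idx 1
Step 2: w='' (idx 0), next='b' -> output (0, 'b'), add 'b' as idx 2
Step 3: w='c' (idx 1), next='c' -> output (1, 'c'), add 'cc' as idx 3
Step 4: w='c' (idx 1), next='b' -> output (1, 'b'), add 'cb' as idx 4
Step 5: w='cc' (idx 3), next='b' -> output (3, 'b'), add 'ccb' as idx 5
Step 6: w='b' (idx 2), next='b' -> output (2, 'b'), add 'bb' as idx 6
Step 7: w='cb' (idx 4), end of input -> output (4, '')


Encoded: [(0, 'c'), (0, 'b'), (1, 'c'), (1, 'b'), (3, 'b'), (2, 'b'), (4, '')]


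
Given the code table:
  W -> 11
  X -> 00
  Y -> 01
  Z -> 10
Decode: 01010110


Decoding:
01 -> Y
01 -> Y
01 -> Y
10 -> Z


Result: YYYZ


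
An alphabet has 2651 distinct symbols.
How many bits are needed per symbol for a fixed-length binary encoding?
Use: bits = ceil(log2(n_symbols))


log2(2651) = 11.3723
Bracket: 2^11 = 2048 < 2651 <= 2^12 = 4096
So ceil(log2(2651)) = 12

bits = ceil(log2(2651)) = ceil(11.3723) = 12 bits


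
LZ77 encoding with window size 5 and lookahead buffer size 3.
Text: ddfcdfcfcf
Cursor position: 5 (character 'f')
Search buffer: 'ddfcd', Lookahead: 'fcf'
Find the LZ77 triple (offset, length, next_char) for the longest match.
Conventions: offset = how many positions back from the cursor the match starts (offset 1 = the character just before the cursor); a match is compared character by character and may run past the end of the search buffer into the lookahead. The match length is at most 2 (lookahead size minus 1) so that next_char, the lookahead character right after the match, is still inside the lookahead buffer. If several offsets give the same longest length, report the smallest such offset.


Try each offset into the search buffer:
  offset=1 (pos 4, char 'd'): match length 0
  offset=2 (pos 3, char 'c'): match length 0
  offset=3 (pos 2, char 'f'): match length 2
  offset=4 (pos 1, char 'd'): match length 0
  offset=5 (pos 0, char 'd'): match length 0
Longest match has length 2 at offset 3.
next_char = character at position 5 + 2 = 7 -> 'f'

Best match: offset=3, length=2 (matching 'fc' starting at position 2)
LZ77 triple: (3, 2, 'f')


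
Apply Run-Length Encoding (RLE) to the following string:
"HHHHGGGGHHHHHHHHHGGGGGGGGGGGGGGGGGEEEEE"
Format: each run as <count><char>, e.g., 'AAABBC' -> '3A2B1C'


Scanning runs left to right:
  i=0: run of 'H' x 4 -> '4H'
  i=4: run of 'G' x 4 -> '4G'
  i=8: run of 'H' x 9 -> '9H'
  i=17: run of 'G' x 17 -> '17G'
  i=34: run of 'E' x 5 -> '5E'

RLE = 4H4G9H17G5E


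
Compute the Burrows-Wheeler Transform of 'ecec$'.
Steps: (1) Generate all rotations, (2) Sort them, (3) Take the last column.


Rotations (sorted):
  0: $ecec -> last char: c
  1: c$ece -> last char: e
  2: cec$e -> last char: e
  3: ec$ec -> last char: c
  4: ecec$ -> last char: $


BWT = ceec$


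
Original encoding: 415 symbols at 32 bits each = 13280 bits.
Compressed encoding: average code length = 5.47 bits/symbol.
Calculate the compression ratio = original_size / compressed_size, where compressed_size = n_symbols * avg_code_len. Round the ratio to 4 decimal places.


original_size = n_symbols * orig_bits = 415 * 32 = 13280 bits
compressed_size = n_symbols * avg_code_len = 415 * 5.47 = 2270.05 bits
ratio = original_size / compressed_size = 13280 / 2270.05 = 5.8501

Compression ratio = 5.8501


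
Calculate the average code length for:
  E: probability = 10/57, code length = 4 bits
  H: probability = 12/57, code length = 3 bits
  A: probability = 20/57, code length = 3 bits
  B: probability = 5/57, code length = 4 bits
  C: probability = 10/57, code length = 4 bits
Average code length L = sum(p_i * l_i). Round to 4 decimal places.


Weighted contributions p_i * l_i:
  E: (10/57) * 4 = 40/57
  H: (12/57) * 3 = 36/57
  A: (20/57) * 3 = 60/57
  B: (5/57) * 4 = 20/57
  C: (10/57) * 4 = 40/57
Sum = (40 + 36 + 60 + 20 + 40)/57 = 196/57

L = 196/57 = 3.4386 bits/symbol


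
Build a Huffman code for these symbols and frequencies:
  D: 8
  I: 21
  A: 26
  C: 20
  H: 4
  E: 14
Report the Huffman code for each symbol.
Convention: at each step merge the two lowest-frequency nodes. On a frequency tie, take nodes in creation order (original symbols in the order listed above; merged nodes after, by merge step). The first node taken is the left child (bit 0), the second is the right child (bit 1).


Huffman tree construction:
Step 1: Merge H(4) + D(8) = 12
Step 2: Merge (H+D)(12) + E(14) = 26
Step 3: Merge C(20) + I(21) = 41
Step 4: Merge A(26) + ((H+D)+E)(26) = 52
Step 5: Merge (C+I)(41) + (A+((H+D)+E))(52) = 93
Read each symbol's code off the tree from the root (left child = 0, right child = 1).

Codes:
  D: 1101 (length 4)
  I: 01 (length 2)
  A: 10 (length 2)
  C: 00 (length 2)
  H: 1100 (length 4)
  E: 111 (length 3)
Average code length: 224/93 = 2.4086 bits/symbol


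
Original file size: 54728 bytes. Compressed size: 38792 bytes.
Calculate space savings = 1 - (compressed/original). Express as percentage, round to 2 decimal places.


ratio = compressed/original = 38792/54728 = 0.708815
savings = 1 - ratio = 1 - 0.708815 = 0.291185
as a percentage: 0.291185 * 100 = 29.12%

Space savings = 1 - 38792/54728 = 29.12%


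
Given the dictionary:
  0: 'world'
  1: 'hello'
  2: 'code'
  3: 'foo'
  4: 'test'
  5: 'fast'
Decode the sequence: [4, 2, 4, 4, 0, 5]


Look up each index in the dictionary:
  4 -> 'test'
  2 -> 'code'
  4 -> 'test'
  4 -> 'test'
  0 -> 'world'
  5 -> 'fast'

Decoded: "test code test test world fast"


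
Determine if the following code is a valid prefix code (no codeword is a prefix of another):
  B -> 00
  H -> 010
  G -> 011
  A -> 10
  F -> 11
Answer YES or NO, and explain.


Checking each pair (does one codeword prefix another?):
  B='00' vs H='010': no prefix
  B='00' vs G='011': no prefix
  B='00' vs A='10': no prefix
  B='00' vs F='11': no prefix
  H='010' vs B='00': no prefix
  H='010' vs G='011': no prefix
  H='010' vs A='10': no prefix
  H='010' vs F='11': no prefix
  G='011' vs B='00': no prefix
  G='011' vs H='010': no prefix
  G='011' vs A='10': no prefix
  G='011' vs F='11': no prefix
  A='10' vs B='00': no prefix
  A='10' vs H='010': no prefix
  A='10' vs G='011': no prefix
  A='10' vs F='11': no prefix
  F='11' vs B='00': no prefix
  F='11' vs H='010': no prefix
  F='11' vs G='011': no prefix
  F='11' vs A='10': no prefix
No violation found over all pairs.

YES -- this is a valid prefix code. No codeword is a prefix of any other codeword.


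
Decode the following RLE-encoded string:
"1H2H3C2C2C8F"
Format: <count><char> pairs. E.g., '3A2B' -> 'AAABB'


Expanding each <count><char> pair:
  1H -> 'H'
  2H -> 'HH'
  3C -> 'CCC'
  2C -> 'CC'
  2C -> 'CC'
  8F -> 'FFFFFFFF'

Decoded = HHHCCCCCCCFFFFFFFF


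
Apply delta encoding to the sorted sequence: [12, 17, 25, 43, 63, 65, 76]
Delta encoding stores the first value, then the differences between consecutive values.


First value: 12
Deltas:
  17 - 12 = 5
  25 - 17 = 8
  43 - 25 = 18
  63 - 43 = 20
  65 - 63 = 2
  76 - 65 = 11


Delta encoded: [12, 5, 8, 18, 20, 2, 11]


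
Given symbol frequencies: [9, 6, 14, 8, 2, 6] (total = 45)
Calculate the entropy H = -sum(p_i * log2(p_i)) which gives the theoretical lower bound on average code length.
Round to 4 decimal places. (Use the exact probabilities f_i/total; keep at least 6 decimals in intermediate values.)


Per-symbol terms -p_i * log2(p_i) with p_i = f_i/45:
  p = 9/45 = 0.200000: log2(p) = -2.321928, -p*log2(p) = 0.464386
  p = 6/45 = 0.133333: log2(p) = -2.906891, -p*log2(p) = 0.387585
  p = 14/45 = 0.311111: log2(p) = -1.684498, -p*log2(p) = 0.524066
  p = 8/45 = 0.177778: log2(p) = -2.491853, -p*log2(p) = 0.442996
  p = 2/45 = 0.044444: log2(p) = -4.491853, -p*log2(p) = 0.199638
  p = 6/45 = 0.133333: log2(p) = -2.906891, -p*log2(p) = 0.387585
H = 0.464386 + 0.387585 + 0.524066 + 0.442996 + 0.199638 + 0.387585 = 2.406256

H = 2.4063 bits/symbol


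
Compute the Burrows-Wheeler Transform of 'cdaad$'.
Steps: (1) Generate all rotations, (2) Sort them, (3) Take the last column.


Rotations (sorted):
  0: $cdaad -> last char: d
  1: aad$cd -> last char: d
  2: ad$cda -> last char: a
  3: cdaad$ -> last char: $
  4: d$cdaa -> last char: a
  5: daad$c -> last char: c


BWT = dda$ac


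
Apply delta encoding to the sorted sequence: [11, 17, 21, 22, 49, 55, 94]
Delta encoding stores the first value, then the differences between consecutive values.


First value: 11
Deltas:
  17 - 11 = 6
  21 - 17 = 4
  22 - 21 = 1
  49 - 22 = 27
  55 - 49 = 6
  94 - 55 = 39


Delta encoded: [11, 6, 4, 1, 27, 6, 39]


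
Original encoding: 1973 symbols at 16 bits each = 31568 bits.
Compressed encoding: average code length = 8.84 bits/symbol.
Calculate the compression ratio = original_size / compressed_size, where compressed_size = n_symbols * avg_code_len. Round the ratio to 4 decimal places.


original_size = n_symbols * orig_bits = 1973 * 16 = 31568 bits
compressed_size = n_symbols * avg_code_len = 1973 * 8.84 = 17441.32 bits
ratio = original_size / compressed_size = 31568 / 17441.32 = 1.81

Compression ratio = 1.81


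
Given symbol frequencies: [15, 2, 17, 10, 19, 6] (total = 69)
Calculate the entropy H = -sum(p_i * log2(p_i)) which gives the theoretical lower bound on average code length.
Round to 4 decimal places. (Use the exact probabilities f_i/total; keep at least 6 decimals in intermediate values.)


Per-symbol terms -p_i * log2(p_i) with p_i = f_i/69:
  p = 15/69 = 0.217391: log2(p) = -2.201634, -p*log2(p) = 0.478616
  p = 2/69 = 0.028986: log2(p) = -5.108524, -p*log2(p) = 0.148073
  p = 17/69 = 0.246377: log2(p) = -2.021062, -p*log2(p) = 0.497943
  p = 10/69 = 0.144928: log2(p) = -2.786596, -p*log2(p) = 0.403855
  p = 19/69 = 0.275362: log2(p) = -1.860597, -p*log2(p) = 0.512338
  p = 6/69 = 0.086957: log2(p) = -3.523562, -p*log2(p) = 0.306397
H = 0.478616 + 0.148073 + 0.497943 + 0.403855 + 0.512338 + 0.306397 = 2.347222

H = 2.3472 bits/symbol


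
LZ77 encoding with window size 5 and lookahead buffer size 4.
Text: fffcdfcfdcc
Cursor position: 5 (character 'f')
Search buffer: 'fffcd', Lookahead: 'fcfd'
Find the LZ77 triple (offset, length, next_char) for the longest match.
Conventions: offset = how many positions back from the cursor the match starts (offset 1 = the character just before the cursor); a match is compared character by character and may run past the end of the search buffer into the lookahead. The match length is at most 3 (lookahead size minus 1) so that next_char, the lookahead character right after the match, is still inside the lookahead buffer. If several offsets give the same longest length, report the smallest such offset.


Try each offset into the search buffer:
  offset=1 (pos 4, char 'd'): match length 0
  offset=2 (pos 3, char 'c'): match length 0
  offset=3 (pos 2, char 'f'): match length 2
  offset=4 (pos 1, char 'f'): match length 1
  offset=5 (pos 0, char 'f'): match length 1
Longest match has length 2 at offset 3.
next_char = character at position 5 + 2 = 7 -> 'f'

Best match: offset=3, length=2 (matching 'fc' starting at position 2)
LZ77 triple: (3, 2, 'f')


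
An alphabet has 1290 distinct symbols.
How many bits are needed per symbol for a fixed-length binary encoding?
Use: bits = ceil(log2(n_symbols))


log2(1290) = 10.3332
Bracket: 2^10 = 1024 < 1290 <= 2^11 = 2048
So ceil(log2(1290)) = 11

bits = ceil(log2(1290)) = ceil(10.3332) = 11 bits


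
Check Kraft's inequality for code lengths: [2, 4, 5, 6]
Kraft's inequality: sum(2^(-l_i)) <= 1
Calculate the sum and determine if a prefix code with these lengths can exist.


Sum = 2^(-2) + 2^(-4) + 2^(-5) + 2^(-6)
    = 0.25 + 0.0625 + 0.03125 + 0.015625
    = 23/64 = 0.359375
Since 0.359375 <= 1, Kraft's inequality IS satisfied.
A prefix code with these lengths CAN exist.

Kraft sum = 0.359375. Satisfied.


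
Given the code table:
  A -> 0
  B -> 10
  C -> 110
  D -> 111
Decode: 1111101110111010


Decoding:
111 -> D
110 -> C
111 -> D
0 -> A
111 -> D
0 -> A
10 -> B


Result: DCDADAB


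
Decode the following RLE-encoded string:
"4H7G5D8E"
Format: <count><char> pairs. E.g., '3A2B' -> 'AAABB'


Expanding each <count><char> pair:
  4H -> 'HHHH'
  7G -> 'GGGGGGG'
  5D -> 'DDDDD'
  8E -> 'EEEEEEEE'

Decoded = HHHHGGGGGGGDDDDDEEEEEEEE


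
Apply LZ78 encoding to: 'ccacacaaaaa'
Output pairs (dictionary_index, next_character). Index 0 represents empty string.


LZ78 encoding steps:
Dictionary: {0: ''}
Step 1: w='' (idx 0), next='c' -> output (0, 'c'), add 'c' as idx 1
Step 2: w='c' (idx 1), next='a' -> output (1, 'a'), add 'ca' as idx 2
Step 3: w='ca' (idx 2), next='c' -> output (2, 'c'), add 'cac' as idx 3
Step 4: w='' (idx 0), next='a' -> output (0, 'a'), add 'a' as idx 4
Step 5: w='a' (idx 4), next='a' -> output (4, 'a'), add 'aa' as idx 5
Step 6: w='aa' (idx 5), end of input -> output (5, '')


Encoded: [(0, 'c'), (1, 'a'), (2, 'c'), (0, 'a'), (4, 'a'), (5, '')]


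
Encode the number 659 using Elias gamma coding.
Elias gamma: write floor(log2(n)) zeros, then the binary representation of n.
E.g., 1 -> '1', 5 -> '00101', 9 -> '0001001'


num_bits = floor(log2(659)) + 1 = 10
leading_zeros = num_bits - 1 = 9
binary(659) = 1010010011

Elias gamma(659) = '000000000' + '1010010011' = 0000000001010010011 (19 bits)


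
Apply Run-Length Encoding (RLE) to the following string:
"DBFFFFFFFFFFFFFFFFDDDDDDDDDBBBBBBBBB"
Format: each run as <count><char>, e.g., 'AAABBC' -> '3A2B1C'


Scanning runs left to right:
  i=0: run of 'D' x 1 -> '1D'
  i=1: run of 'B' x 1 -> '1B'
  i=2: run of 'F' x 16 -> '16F'
  i=18: run of 'D' x 9 -> '9D'
  i=27: run of 'B' x 9 -> '9B'

RLE = 1D1B16F9D9B


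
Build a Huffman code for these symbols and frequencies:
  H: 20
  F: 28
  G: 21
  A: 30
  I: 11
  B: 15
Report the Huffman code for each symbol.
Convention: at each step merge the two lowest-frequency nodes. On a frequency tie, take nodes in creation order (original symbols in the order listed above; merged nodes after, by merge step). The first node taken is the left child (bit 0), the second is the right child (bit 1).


Huffman tree construction:
Step 1: Merge I(11) + B(15) = 26
Step 2: Merge H(20) + G(21) = 41
Step 3: Merge (I+B)(26) + F(28) = 54
Step 4: Merge A(30) + (H+G)(41) = 71
Step 5: Merge ((I+B)+F)(54) + (A+(H+G))(71) = 125
Read each symbol's code off the tree from the root (left child = 0, right child = 1).

Codes:
  H: 110 (length 3)
  F: 01 (length 2)
  G: 111 (length 3)
  A: 10 (length 2)
  I: 000 (length 3)
  B: 001 (length 3)
Average code length: 317/125 = 2.5360 bits/symbol


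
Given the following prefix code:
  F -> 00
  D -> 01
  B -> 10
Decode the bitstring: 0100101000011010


Decoding step by step:
Bits 01 -> D
Bits 00 -> F
Bits 10 -> B
Bits 10 -> B
Bits 00 -> F
Bits 01 -> D
Bits 10 -> B
Bits 10 -> B


Decoded message: DFBBFDBB


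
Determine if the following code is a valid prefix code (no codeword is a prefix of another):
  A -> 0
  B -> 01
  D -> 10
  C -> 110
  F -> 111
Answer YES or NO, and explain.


Checking each pair (does one codeword prefix another?):
  A='0' vs B='01': prefix -- VIOLATION

NO -- this is NOT a valid prefix code. A (0) is a prefix of B (01).


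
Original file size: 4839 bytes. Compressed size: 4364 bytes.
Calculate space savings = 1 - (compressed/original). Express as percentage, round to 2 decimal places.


ratio = compressed/original = 4364/4839 = 0.901839
savings = 1 - ratio = 1 - 0.901839 = 0.098161
as a percentage: 0.098161 * 100 = 9.82%

Space savings = 1 - 4364/4839 = 9.82%


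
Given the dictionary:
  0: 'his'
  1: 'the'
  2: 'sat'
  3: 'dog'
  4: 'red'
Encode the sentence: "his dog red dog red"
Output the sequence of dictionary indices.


Look up each word in the dictionary:
  'his' -> 0
  'dog' -> 3
  'red' -> 4
  'dog' -> 3
  'red' -> 4

Encoded: [0, 3, 4, 3, 4]


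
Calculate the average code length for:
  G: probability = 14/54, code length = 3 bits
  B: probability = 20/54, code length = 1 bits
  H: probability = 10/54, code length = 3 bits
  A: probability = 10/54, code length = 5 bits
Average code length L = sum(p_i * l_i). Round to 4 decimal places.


Weighted contributions p_i * l_i:
  G: (14/54) * 3 = 42/54
  B: (20/54) * 1 = 20/54
  H: (10/54) * 3 = 30/54
  A: (10/54) * 5 = 50/54
Sum = (42 + 20 + 30 + 50)/54 = 142/54

L = 142/54 = 2.6296 bits/symbol


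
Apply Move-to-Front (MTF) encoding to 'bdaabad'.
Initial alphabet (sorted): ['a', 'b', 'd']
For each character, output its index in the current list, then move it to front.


MTF encoding:
'b': index 1 in ['a', 'b', 'd'] -> ['b', 'a', 'd']
'd': index 2 in ['b', 'a', 'd'] -> ['d', 'b', 'a']
'a': index 2 in ['d', 'b', 'a'] -> ['a', 'd', 'b']
'a': index 0 in ['a', 'd', 'b'] -> ['a', 'd', 'b']
'b': index 2 in ['a', 'd', 'b'] -> ['b', 'a', 'd']
'a': index 1 in ['b', 'a', 'd'] -> ['a', 'b', 'd']
'd': index 2 in ['a', 'b', 'd'] -> ['d', 'a', 'b']


Output: [1, 2, 2, 0, 2, 1, 2]


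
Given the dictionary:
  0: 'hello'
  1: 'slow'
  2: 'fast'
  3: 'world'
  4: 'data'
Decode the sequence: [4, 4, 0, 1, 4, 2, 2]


Look up each index in the dictionary:
  4 -> 'data'
  4 -> 'data'
  0 -> 'hello'
  1 -> 'slow'
  4 -> 'data'
  2 -> 'fast'
  2 -> 'fast'

Decoded: "data data hello slow data fast fast"


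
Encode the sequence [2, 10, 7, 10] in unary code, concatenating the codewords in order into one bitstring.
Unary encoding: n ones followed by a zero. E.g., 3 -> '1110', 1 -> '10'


Encode each number as n ones followed by a terminating 0:
  2 -> 110 (3 bits)
  10 -> 11111111110 (11 bits)
  7 -> 11111110 (8 bits)
  10 -> 11111111110 (11 bits)
Total length = 3 + 11 + 8 + 11 = 33 bits.

Unary([2, 10, 7, 10]) = 110111111111101111111011111111110 (33 bits)


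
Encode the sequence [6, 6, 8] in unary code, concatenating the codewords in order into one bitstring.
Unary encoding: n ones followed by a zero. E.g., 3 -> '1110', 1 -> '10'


Encode each number as n ones followed by a terminating 0:
  6 -> 1111110 (7 bits)
  6 -> 1111110 (7 bits)
  8 -> 111111110 (9 bits)
Total length = 7 + 7 + 9 = 23 bits.

Unary([6, 6, 8]) = 11111101111110111111110 (23 bits)
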